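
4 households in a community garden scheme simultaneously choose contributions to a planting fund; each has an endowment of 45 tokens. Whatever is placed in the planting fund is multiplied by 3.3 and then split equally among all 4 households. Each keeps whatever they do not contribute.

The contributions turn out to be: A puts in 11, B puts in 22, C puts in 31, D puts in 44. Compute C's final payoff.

Total contributed: 11 + 22 + 31 + 44 = 108.
Each receives 3.3 × 108 / 4 = 89.10 from the planting fund.
C keeps 45 − 31 = 14, so C's payoff is 14 + 89.10 = 103.10.

103.10 tokens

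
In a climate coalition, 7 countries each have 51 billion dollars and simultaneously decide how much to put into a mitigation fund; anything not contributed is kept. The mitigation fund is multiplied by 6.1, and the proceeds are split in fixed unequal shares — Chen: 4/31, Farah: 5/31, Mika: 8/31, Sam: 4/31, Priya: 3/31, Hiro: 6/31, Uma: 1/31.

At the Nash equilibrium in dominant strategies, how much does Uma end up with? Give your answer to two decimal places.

71.07 billion dollars

A player with share s gets back 6.1·s per unit contributed, so full contribution is dominant for anyone with s > 1/6.1 = 0.1639 and zero contribution is dominant for anyone below.
Mika and Hiro clear that bar, contributing 51 each; the remaining 5 contribute 0. Total contributed: 102.
Uma keeps 51 and receives 6.1 × 102 × 1/31 = 20.07 from the mitigation fund, for a payoff of 71.07.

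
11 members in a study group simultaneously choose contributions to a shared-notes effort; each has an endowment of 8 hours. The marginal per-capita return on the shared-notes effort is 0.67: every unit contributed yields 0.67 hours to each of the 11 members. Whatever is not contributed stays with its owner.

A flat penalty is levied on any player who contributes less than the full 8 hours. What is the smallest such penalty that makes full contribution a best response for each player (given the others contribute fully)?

2.64 hours

Given the others contribute fully, the best deviation is to contribute 0 (any partial contribution still incurs the fine and gives up units whose private return 0.67 is below 1).
Deviating from 8 to 0 saves 8 hours but forfeits the deviator's share of the drop in the shared-notes effort: 0.67 × 8 = 5.36.
So the deviation gain is 8 − 5.36 = 2.64, and the fine must be at least 2.64 hours to wipe it out.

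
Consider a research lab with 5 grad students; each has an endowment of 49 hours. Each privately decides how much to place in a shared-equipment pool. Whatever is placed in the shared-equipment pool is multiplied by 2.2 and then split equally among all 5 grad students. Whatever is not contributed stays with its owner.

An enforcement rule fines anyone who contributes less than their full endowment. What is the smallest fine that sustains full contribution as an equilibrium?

27.44 hours

Given the others contribute fully, the best deviation is to contribute 0 (any partial contribution still incurs the fine and gives up units whose private return 0.4400 is below 1).
Deviating from 49 to 0 saves 49 hours but forfeits the deviator's share of the drop in the shared-equipment pool: 2.2/5 × 49 = 21.56.
So the deviation gain is 49 − 21.56 = 27.44, and the fine must be at least 27.44 hours to wipe it out.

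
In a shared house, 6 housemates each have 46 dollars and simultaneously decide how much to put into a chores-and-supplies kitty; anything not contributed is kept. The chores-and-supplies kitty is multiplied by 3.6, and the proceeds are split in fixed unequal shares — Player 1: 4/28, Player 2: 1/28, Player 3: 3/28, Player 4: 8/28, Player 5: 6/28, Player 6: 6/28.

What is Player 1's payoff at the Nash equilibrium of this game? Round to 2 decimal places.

69.66 dollars

For player j, contributing a unit is worthwhile iff 3.6 × (j's share) ≥ 1, i.e. iff j's share is at least 0.2778.
The only share above 0.2778 is Player 4's 8/28, contributing 46; the remaining 5 contribute 0. Total contributed: 46.
Player 1 keeps 46 and receives 3.6 × 46 × 4/28 = 23.66 from the chores-and-supplies kitty, for a payoff of 69.66.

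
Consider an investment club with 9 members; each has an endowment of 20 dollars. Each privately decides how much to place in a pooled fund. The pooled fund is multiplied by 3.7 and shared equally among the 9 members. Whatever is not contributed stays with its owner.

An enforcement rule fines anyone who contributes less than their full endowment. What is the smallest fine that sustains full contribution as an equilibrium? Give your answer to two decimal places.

Given the others contribute fully, the best deviation is to contribute 0 (any partial contribution still incurs the fine and gives up units whose private return 0.4111 is below 1).
Deviating from 20 to 0 saves 20 dollars but forfeits the deviator's share of the drop in the pooled fund: 3.7/9 × 20 = 8.22.
So the deviation gain is 20 − 8.22 = 11.78, and the fine must be at least 11.78 dollars to wipe it out.

11.78 dollars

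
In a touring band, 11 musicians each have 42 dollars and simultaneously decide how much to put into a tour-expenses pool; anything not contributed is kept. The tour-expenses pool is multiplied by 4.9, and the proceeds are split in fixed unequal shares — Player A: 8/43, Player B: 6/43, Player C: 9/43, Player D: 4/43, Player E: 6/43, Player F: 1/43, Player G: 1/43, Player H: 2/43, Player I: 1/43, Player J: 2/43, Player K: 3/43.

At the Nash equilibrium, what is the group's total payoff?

A player with share s gets back 4.9·s per unit contributed, so full contribution is dominant for anyone with s > 1/4.9 = 0.2041 and zero contribution is dominant for anyone below.
Player C alone (share 9/43) is above the threshold, contributing 42; the remaining 10 contribute 0. Total contributed: 42.
The tour-expenses pool pays out 4.9 × 42 = 205.80 in total (split across the unequal shares, but the aggregate is all that matters for the group sum).
The 10 free-riders keep 42 each, adding 420. Group total = 420 + 205.80 = 625.80.

625.80 dollars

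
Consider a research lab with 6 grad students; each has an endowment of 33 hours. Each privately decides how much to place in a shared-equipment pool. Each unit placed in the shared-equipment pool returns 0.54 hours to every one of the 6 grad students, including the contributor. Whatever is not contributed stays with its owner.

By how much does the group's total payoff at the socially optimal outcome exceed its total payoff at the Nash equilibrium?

443.52 hours

The private return per contributed unit is 0.54 < 1, so contributing 0 is dominant for every player. At the Nash equilibrium everyone keeps their 33, and the group total is 6 × 33 = 198.
Each contributed unit returns 3.240 to the group as a whole (0.54 to each of 6 players), which exceeds 1, so the social optimum is full contribution: group total = 3.240 × 198 = 641.52.
Efficiency loss = 641.52 − 198 = 443.52.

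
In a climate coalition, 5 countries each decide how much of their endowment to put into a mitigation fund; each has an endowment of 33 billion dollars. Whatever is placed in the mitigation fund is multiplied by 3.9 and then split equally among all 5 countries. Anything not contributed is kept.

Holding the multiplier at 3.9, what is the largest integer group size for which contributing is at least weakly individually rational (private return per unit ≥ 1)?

Private return per unit is 3.9/(group size), which is ≥ 1 whenever the group size is ≤ 3.9.
The largest such integer is 3.

3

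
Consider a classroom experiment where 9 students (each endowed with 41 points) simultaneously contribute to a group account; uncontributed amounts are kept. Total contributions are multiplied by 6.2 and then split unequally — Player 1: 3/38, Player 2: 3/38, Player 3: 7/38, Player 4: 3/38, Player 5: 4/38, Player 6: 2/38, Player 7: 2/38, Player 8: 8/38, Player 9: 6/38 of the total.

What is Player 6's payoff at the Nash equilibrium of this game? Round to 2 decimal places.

Each unit j contributes comes back to j as 6.2 × (j's share), so j prefers to contribute only if that share exceeds 1/6.2 = 0.1613; otherwise keeping the unit dominates.
Player 3 and Player 8 clear that bar, contributing 41 each; the remaining 7 contribute 0. Total contributed: 82.
Player 6 keeps 41 and receives 6.2 × 82 × 2/38 = 26.76 from the group account, for a payoff of 67.76.

67.76 points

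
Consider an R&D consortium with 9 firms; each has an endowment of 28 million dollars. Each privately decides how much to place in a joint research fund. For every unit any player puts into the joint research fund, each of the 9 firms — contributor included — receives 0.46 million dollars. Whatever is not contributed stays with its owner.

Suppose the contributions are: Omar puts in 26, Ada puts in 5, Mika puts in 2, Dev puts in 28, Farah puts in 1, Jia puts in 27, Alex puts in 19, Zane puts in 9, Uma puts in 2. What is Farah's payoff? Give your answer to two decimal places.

Total contributed: 26 + 5 + 2 + 28 + 1 + 27 + 19 + 9 + 2 = 119.
Each receives 0.46 × 119 = 54.74 from the joint research fund.
Farah keeps 28 − 1 = 27, so Farah's payoff is 27 + 54.74 = 81.74.

81.74 million dollars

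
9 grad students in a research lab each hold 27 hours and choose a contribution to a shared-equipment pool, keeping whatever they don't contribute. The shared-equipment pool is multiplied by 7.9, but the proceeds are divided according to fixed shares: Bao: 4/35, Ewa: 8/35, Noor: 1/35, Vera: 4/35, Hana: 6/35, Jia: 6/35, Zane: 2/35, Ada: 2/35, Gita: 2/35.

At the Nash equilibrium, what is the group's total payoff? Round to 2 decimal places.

801.90 hours

For player j, contributing a unit is worthwhile iff 7.9 × (j's share) ≥ 1, i.e. iff j's share is at least 0.1266.
Ewa, Hana and Jia are above the threshold, contributing 27 each; the remaining 6 contribute 0. Total contributed: 81.
The shared-equipment pool pays out 7.9 × 81 = 639.90 in total (split across the unequal shares, but the aggregate is all that matters for the group sum).
The 6 free-riders keep 27 each, adding 162. Group total = 162 + 639.90 = 801.90.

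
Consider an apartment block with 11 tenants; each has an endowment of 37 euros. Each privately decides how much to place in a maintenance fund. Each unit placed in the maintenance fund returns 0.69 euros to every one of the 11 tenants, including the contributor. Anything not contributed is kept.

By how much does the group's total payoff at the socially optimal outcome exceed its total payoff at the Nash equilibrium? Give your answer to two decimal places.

2682.13 euros

The private return per contributed unit is 0.69 < 1, so contributing 0 is dominant for every player. At the Nash equilibrium everyone keeps their 37, and the group total is 11 × 37 = 407.
Each contributed unit returns 7.590 to the group as a whole (0.69 to each of 11 players), which exceeds 1, so the social optimum is full contribution: group total = 7.590 × 407 = 3089.13.
Efficiency loss = 3089.13 − 407 = 2682.13.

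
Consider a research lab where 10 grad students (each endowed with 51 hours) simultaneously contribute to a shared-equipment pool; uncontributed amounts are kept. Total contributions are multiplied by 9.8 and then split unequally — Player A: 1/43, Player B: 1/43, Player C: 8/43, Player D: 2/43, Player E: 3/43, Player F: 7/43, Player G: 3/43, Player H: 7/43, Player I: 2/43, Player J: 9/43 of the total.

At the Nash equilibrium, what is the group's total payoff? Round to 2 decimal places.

2305.20 hours

Each unit j contributes comes back to j as 9.8 × (j's share), so j prefers to contribute only if that share exceeds 1/9.8 = 0.1020; otherwise keeping the unit dominates.
Player C, Player F, Player H and Player J clear that bar, contributing 51 each; the remaining 6 contribute 0. Total contributed: 204.
The shared-equipment pool pays out 9.8 × 204 = 1999.20 in total (split across the unequal shares, but the aggregate is all that matters for the group sum).
The 6 free-riders keep 51 each, adding 306. Group total = 306 + 1999.20 = 2305.20.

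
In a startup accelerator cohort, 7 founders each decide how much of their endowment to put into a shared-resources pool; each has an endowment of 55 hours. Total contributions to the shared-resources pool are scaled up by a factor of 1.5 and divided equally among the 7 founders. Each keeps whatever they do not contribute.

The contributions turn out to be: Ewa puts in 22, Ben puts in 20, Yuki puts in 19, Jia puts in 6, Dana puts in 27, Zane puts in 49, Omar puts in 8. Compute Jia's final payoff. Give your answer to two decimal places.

Total contributed: 22 + 20 + 19 + 6 + 27 + 49 + 8 = 151.
Each receives 1.5 × 151 / 7 = 32.36 from the shared-resources pool.
Jia keeps 55 − 6 = 49, so Jia's payoff is 49 + 32.36 = 81.36.

81.36 hours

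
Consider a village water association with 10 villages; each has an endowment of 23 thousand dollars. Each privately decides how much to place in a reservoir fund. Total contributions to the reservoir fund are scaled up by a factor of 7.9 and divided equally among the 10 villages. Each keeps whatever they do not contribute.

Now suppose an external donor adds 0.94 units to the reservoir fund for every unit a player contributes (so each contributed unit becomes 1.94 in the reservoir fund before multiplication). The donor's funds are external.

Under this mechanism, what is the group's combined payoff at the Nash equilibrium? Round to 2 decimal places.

Under the mechanism each unit contributed yields 7.9 × 1.94 / 10 = 1.5326 back to its contributor per unit of net cost, which exceeds 1, making full contribution the dominant choice for everyone.
At the Nash equilibrium everyone contributes 23. Group total payoff = 7.9 × 1.94 × 230 = 3524.98.

3524.98 thousand dollars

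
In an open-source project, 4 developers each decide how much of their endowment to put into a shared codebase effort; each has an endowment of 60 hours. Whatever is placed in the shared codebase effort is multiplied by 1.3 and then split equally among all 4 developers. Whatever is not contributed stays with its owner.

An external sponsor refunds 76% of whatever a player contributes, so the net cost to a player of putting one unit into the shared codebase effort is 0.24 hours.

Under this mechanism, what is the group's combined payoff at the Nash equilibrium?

The effective private return per unit is now (1.3/4) / 0.24 = 1.3542 > 1, so every player's dominant strategy flips to full contribution.
So the Nash equilibrium is full contribution by all 4; the group earns 4 × (60 × 0.76 + 1.3 × 60) = 494.40.

494.40 hours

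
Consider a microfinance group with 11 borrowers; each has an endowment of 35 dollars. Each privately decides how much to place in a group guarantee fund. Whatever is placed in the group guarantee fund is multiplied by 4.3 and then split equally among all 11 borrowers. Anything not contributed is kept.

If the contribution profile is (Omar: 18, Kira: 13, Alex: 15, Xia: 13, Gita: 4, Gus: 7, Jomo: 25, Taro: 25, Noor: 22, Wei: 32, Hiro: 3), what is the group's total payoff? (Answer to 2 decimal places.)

969.10 dollars

Total contributed: 18 + 13 + 15 + 13 + 4 + 7 + 25 + 25 + 22 + 32 + 3 = 177; total kept: 11 × 35 − 177 = 208.
The group guarantee fund pays out 4.3 × 177 = 761.10 in aggregate.
Group total = 208 + 761.10 = 969.10.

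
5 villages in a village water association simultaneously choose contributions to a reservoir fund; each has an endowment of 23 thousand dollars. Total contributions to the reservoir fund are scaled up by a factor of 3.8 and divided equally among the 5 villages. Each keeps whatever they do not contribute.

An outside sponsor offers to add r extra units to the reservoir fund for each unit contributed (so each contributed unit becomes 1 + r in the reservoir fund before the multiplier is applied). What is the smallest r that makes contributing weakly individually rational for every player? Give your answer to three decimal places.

0.316

With matching at rate r, one contributed unit becomes (1 + r) in the reservoir fund and returns 3.8 × (1 + r) / 5 to the contributor.
Setting this equal to 1: 1 + r = 5/3.8 = 1.3158.
So the minimum matching rate is r = 1.3158 − 1 = 0.316.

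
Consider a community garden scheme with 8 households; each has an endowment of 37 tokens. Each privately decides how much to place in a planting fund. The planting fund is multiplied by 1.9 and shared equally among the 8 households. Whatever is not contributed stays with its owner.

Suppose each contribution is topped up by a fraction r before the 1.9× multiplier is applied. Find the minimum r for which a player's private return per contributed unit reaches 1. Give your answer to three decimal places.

With matching at rate r, one contributed unit becomes (1 + r) in the planting fund and returns 1.9 × (1 + r) / 8 to the contributor.
Setting this equal to 1: 1 + r = 8/1.9 = 4.2105.
So the minimum matching rate is r = 4.2105 − 1 = 3.211.

3.211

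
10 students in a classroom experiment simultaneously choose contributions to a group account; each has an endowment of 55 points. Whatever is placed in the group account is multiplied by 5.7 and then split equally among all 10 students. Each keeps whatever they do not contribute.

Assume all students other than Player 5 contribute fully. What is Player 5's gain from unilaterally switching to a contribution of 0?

Switching from a contribution of 55 to 0 lets Player 5 keep an extra 55 points, but lowers the group account by 55, which costs Player 5 their own share of that drop: 5.7/10 × 55 = 31.35.
Net gain = 55 − 31.35 = 23.65. The private return per contributed unit (0.5700) is below 1, so free-riding is indeed the best response regardless of what the others do.

23.65 points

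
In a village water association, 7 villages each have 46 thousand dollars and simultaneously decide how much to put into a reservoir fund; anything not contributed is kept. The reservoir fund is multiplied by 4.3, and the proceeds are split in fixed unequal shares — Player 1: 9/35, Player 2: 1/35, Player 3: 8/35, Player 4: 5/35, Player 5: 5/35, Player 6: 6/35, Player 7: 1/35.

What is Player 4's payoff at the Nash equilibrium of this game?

For player j, contributing a unit is worthwhile iff 4.3 × (j's share) ≥ 1, i.e. iff j's share is at least 0.2326.
The only share above 0.2326 is Player 1's 9/35, contributing 46; the remaining 6 contribute 0. Total contributed: 46.
Player 4 keeps 46 and receives 4.3 × 46 × 5/35 = 28.26 from the reservoir fund, for a payoff of 74.26.

74.26 thousand dollars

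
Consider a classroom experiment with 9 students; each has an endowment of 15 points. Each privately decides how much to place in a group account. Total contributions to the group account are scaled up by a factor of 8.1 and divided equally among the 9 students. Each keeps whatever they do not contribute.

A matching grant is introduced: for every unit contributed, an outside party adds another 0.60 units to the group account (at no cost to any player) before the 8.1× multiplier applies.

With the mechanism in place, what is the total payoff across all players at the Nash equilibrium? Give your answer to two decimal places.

With the mechanism, a contributed unit returns 8.1 × 1.60 / 9 = 1.4400 per unit of net cost to the contributor — now above 1 — so contributing fully is weakly dominant for every player.
So the Nash equilibrium is full contribution by all 9; the group earns 8.1 × 1.60 × 135 = 1749.60.

1749.60 points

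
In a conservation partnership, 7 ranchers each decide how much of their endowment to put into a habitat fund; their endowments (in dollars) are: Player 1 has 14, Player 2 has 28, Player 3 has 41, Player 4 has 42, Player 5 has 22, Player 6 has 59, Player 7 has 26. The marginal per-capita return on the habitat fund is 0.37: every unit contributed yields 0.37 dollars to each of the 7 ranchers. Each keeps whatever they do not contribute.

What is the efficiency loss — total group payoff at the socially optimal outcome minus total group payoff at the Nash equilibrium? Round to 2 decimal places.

The private return per contributed unit is 0.37 < 1 for everyone, so the Nash equilibrium is zero contribution and the group total is Σ E_j = 14 + 28 + 41 + 42 + 22 + 59 + 26 = 232.
Each contributed unit returns 2.590 to the group, so the social optimum is full contribution by everyone: group total = 2.590 × 232 = 600.88.
Efficiency loss = (2.590 − 1) × 232 = 368.88.

368.88 dollars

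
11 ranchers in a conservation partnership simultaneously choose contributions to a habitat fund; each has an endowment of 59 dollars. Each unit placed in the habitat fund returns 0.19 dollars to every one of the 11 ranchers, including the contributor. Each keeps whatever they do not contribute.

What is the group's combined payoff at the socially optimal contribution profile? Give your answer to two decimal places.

1356.41 dollars

Each contributed unit returns 2.090 to the group as a whole (0.19 to each of 11 players), which exceeds 1, so the social optimum is full contribution: group total = 2.090 × 649 = 1356.41.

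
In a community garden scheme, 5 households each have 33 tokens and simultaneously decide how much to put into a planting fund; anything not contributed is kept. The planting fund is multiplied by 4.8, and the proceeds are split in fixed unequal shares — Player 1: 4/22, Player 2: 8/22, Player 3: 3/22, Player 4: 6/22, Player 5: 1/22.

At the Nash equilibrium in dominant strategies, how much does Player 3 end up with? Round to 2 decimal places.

For player j, contributing a unit is worthwhile iff 4.8 × (j's share) ≥ 1, i.e. iff j's share is at least 0.2083.
The shares above 0.2083 belong to Player 2 and Player 4, contributing 33 each; the remaining 3 contribute 0. Total contributed: 66.
Player 3 keeps 33 and receives 4.8 × 66 × 3/22 = 43.20 from the planting fund, for a payoff of 76.20.

76.20 tokens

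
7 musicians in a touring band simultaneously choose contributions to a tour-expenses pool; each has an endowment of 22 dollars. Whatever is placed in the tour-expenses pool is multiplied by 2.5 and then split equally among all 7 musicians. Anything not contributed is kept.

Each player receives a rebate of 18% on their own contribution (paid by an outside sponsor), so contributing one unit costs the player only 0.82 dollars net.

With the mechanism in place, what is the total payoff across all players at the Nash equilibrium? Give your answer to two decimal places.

With the mechanism, a contributed unit returns (2.5/7) / 0.82 = 0.4355 per unit of net cost — still below 1 — so contributing 0 remains dominant for every player.
Everyone keeps their endowment and the group total is 7 × 22 = 154.

154.00 dollars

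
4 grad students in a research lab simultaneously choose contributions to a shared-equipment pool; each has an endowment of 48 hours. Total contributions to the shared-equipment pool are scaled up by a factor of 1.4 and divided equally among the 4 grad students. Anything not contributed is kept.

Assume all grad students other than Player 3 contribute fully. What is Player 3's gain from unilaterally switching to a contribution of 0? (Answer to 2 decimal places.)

Switching from a contribution of 48 to 0 lets Player 3 keep an extra 48 hours, but lowers the shared-equipment pool by 48, which costs Player 3 their own share of that drop: 1.4/4 × 48 = 16.80.
Net gain = 48 − 16.80 = 31.20. The private return per contributed unit (0.3500) is below 1, so free-riding is indeed the best response regardless of what the others do.

31.20 hours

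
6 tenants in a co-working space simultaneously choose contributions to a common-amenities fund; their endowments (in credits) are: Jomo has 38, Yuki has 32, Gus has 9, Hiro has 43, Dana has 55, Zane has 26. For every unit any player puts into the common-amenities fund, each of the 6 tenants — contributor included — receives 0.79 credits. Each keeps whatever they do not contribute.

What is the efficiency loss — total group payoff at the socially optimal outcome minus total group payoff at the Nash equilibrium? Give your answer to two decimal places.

The private return per contributed unit is 0.79 < 1 for everyone, so the Nash equilibrium is zero contribution and the group total is Σ E_j = 38 + 32 + 9 + 43 + 55 + 26 = 203.
Each contributed unit returns 4.740 to the group, so the social optimum is full contribution by everyone: group total = 4.740 × 203 = 962.22.
Efficiency loss = (4.740 − 1) × 203 = 759.22.

759.22 credits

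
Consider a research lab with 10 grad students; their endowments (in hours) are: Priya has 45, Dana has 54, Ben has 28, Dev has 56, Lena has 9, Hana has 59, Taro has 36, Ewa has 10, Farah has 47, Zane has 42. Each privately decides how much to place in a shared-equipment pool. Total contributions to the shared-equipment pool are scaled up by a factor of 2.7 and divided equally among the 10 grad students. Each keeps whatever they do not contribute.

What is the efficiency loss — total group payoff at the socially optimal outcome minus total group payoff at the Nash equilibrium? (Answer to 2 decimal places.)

The private return per contributed unit is 2.7/10 = 0.2700 < 1 for every player regardless of endowment, so the Nash equilibrium is zero contribution and the group total is Σ E_j = 45 + 54 + 28 + 56 + 9 + 59 + 36 + 10 + 47 + 42 = 386.
Each contributed unit returns 2.700 to the group, so the social optimum is full contribution by everyone: group total = 2.700 × 386 = 1042.20.
Efficiency loss = (2.700 − 1) × 386 = 656.20.

656.20 hours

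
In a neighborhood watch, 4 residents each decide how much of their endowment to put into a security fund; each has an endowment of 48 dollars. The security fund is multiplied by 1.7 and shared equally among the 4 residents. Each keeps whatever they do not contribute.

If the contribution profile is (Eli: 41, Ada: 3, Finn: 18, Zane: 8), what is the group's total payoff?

Total contributed: 41 + 3 + 18 + 8 = 70; total kept: 4 × 48 − 70 = 122.
The security fund pays out 1.7 × 70 = 119.00 in aggregate.
Group total = 122 + 119.00 = 241.00.

241.00 dollars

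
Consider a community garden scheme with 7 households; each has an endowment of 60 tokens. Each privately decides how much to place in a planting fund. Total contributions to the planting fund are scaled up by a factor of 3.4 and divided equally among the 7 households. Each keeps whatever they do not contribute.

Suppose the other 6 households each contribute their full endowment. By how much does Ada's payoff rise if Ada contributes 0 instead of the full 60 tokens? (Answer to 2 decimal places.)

Switching from a contribution of 60 to 0 lets Ada keep an extra 60 tokens, but lowers the planting fund by 60, which costs Ada their own share of that drop: 3.4/7 × 60 = 29.14.
Net gain = 60 − 29.14 = 30.86. The private return per contributed unit (0.4857) is below 1, so free-riding is indeed the best response regardless of what the others do.

30.86 tokens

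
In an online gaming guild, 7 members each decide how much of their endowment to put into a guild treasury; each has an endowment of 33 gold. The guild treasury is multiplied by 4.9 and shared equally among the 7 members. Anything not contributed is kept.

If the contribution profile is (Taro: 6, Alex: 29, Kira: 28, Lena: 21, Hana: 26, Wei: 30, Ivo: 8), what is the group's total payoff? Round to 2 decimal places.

Total contributed: 6 + 29 + 28 + 21 + 26 + 30 + 8 = 148; total kept: 7 × 33 − 148 = 83.
The guild treasury pays out 4.9 × 148 = 725.20 in aggregate.
Group total = 83 + 725.20 = 808.20.

808.20 gold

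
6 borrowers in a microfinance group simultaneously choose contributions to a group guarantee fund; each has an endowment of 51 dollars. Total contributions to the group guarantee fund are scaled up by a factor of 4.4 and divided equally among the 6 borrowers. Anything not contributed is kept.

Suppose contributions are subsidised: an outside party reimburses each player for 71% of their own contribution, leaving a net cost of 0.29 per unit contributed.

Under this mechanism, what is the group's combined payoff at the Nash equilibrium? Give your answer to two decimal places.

With the mechanism, a contributed unit returns (4.4/6) / 0.29 = 2.5287 per unit of net cost to the contributor — now above 1 — so contributing fully is weakly dominant for every player.
So the Nash equilibrium is full contribution by all 6; the group earns 6 × (51 × 0.71 + 4.4 × 51) = 1563.66.

1563.66 dollars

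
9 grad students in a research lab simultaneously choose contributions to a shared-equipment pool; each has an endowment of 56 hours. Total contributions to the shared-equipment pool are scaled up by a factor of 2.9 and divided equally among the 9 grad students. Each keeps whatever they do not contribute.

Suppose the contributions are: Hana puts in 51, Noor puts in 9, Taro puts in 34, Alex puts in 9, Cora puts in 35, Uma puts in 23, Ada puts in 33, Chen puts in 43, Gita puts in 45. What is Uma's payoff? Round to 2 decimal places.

Total contributed: 51 + 9 + 34 + 9 + 35 + 23 + 33 + 43 + 45 = 282.
Each receives 2.9 × 282 / 9 = 90.87 from the shared-equipment pool.
Uma keeps 56 − 23 = 33, so Uma's payoff is 33 + 90.87 = 123.87.

123.87 hours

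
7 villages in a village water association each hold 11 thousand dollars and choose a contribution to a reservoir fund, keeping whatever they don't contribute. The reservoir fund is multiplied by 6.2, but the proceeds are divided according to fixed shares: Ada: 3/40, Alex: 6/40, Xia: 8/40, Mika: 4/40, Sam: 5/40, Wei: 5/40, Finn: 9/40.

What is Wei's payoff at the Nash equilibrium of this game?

Player j's private return per contributed unit is 6.2 × (j's share). Contributing is weakly dominant for j when that share is at least 1/6.2 = 0.1613, and contributing 0 is dominant otherwise.
Xia and Finn are above the threshold, contributing 11 each; the remaining 5 contribute 0. Total contributed: 22.
Wei keeps 11 and receives 6.2 × 22 × 5/40 = 17.05 from the reservoir fund, for a payoff of 28.05.

28.05 thousand dollars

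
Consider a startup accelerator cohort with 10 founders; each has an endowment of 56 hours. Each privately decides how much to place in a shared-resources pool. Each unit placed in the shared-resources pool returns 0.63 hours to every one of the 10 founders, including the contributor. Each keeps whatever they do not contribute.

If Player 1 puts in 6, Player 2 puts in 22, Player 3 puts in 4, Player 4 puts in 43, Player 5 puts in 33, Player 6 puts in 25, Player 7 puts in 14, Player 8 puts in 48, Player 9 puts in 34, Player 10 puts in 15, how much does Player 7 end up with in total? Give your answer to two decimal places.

195.72 hours

Total contributed: 6 + 22 + 4 + 43 + 33 + 25 + 14 + 48 + 34 + 15 = 244.
Each receives 0.63 × 244 = 153.72 from the shared-resources pool.
Player 7 keeps 56 − 14 = 42, so Player 7's payoff is 42 + 153.72 = 195.72.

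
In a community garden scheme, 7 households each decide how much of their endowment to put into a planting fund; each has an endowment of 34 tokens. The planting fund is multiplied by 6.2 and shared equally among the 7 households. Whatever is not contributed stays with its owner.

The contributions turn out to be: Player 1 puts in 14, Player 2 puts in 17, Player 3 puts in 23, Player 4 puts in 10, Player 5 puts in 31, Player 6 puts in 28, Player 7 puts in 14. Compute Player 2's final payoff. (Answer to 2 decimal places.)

138.34 tokens

Total contributed: 14 + 17 + 23 + 10 + 31 + 28 + 14 = 137.
Each receives 6.2 × 137 / 7 = 121.34 from the planting fund.
Player 2 keeps 34 − 17 = 17, so Player 2's payoff is 17 + 121.34 = 138.34.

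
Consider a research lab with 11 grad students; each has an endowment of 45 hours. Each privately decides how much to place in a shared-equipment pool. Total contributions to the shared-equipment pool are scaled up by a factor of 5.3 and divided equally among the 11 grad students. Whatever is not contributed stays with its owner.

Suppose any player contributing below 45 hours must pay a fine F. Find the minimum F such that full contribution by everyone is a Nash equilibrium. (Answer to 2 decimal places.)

Given the others contribute fully, the best deviation is to contribute 0 (any partial contribution still incurs the fine and gives up units whose private return 0.4818 is below 1).
Deviating from 45 to 0 saves 45 hours but forfeits the deviator's share of the drop in the shared-equipment pool: 5.3/11 × 45 = 21.68.
So the deviation gain is 45 − 21.68 = 23.32, and the fine must be at least 23.32 hours to wipe it out.

23.32 hours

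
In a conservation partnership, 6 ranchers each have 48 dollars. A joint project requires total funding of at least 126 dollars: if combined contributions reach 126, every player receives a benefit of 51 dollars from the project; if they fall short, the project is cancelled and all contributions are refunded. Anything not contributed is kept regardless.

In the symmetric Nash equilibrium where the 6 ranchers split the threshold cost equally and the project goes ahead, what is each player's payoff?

78 dollars

Equal share of the threshold: 126/6 = 21.
At this profile no one gains by cutting their contribution: any cut drops the total below 126, the project is cancelled, contributions are refunded, and the deviator ends with 48, which is less than 48 − 21 + 51 = 78. Contributing more than 21 just wastes the excess. So contributing exactly 21 is a best response.
Each player's payoff: 48 − 21 + 51 = 78.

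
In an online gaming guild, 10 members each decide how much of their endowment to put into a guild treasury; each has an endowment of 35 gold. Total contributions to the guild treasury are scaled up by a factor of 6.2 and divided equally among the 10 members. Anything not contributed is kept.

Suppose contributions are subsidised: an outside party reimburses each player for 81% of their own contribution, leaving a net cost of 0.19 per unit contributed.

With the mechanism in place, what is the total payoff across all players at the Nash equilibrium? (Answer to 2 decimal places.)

With the mechanism, a contributed unit returns (6.2/10) / 0.19 = 3.2632 per unit of net cost to the contributor — now above 1 — so contributing fully is weakly dominant for every player.
At the Nash equilibrium everyone contributes 35. Group total payoff = 10 × (35 × 0.81 + 6.2 × 35) = 2453.50.

2453.50 gold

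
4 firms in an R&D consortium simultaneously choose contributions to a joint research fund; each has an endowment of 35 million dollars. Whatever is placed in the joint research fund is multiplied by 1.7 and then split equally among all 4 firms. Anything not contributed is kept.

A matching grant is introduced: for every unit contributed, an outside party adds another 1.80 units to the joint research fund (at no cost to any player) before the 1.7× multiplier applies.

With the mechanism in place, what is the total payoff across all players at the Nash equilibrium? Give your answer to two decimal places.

666.40 million dollars

With the mechanism, a contributed unit returns 1.7 × 2.80 / 4 = 1.1900 per unit of net cost to the contributor — now above 1 — so contributing fully is weakly dominant for every player.
So the Nash equilibrium is full contribution by all 4; the group earns 1.7 × 2.80 × 140 = 666.40.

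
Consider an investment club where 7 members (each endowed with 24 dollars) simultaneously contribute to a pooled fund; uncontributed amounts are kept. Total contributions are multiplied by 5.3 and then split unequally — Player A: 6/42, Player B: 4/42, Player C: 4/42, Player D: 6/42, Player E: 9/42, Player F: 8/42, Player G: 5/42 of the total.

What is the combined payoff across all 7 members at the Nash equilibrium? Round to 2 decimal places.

Each unit j contributes comes back to j as 5.3 × (j's share), so j prefers to contribute only if that share exceeds 1/5.3 = 0.1887; otherwise keeping the unit dominates.
Player E and Player F are above the threshold, contributing 24 each; the remaining 5 contribute 0. Total contributed: 48.
The pooled fund pays out 5.3 × 48 = 254.40 in total (split across the unequal shares, but the aggregate is all that matters for the group sum).
The 5 free-riders keep 24 each, adding 120. Group total = 120 + 254.40 = 374.40.

374.40 dollars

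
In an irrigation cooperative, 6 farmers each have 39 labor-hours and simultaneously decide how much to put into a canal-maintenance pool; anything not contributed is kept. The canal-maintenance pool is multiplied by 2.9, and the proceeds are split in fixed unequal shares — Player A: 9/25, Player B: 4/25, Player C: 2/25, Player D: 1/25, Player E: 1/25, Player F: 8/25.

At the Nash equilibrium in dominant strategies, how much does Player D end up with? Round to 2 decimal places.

For player j, contributing a unit is worthwhile iff 2.9 × (j's share) ≥ 1, i.e. iff j's share is at least 0.3448.
Player A alone (share 9/25) is above the threshold, contributing 39; the remaining 5 contribute 0. Total contributed: 39.
Player D keeps 39 and receives 2.9 × 39 × 1/25 = 4.52 from the canal-maintenance pool, for a payoff of 43.52.

43.52 labor-hours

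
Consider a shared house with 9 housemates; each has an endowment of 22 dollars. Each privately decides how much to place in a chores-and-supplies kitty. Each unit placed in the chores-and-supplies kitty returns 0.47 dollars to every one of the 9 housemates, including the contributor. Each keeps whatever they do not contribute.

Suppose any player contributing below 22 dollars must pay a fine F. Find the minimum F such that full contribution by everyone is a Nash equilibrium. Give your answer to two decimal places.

Given the others contribute fully, the best deviation is to contribute 0 (any partial contribution still incurs the fine and gives up units whose private return 0.47 is below 1).
Deviating from 22 to 0 saves 22 dollars but forfeits the deviator's share of the drop in the chores-and-supplies kitty: 0.47 × 22 = 10.34.
So the deviation gain is 22 − 10.34 = 11.66, and the fine must be at least 11.66 dollars to wipe it out.

11.66 dollars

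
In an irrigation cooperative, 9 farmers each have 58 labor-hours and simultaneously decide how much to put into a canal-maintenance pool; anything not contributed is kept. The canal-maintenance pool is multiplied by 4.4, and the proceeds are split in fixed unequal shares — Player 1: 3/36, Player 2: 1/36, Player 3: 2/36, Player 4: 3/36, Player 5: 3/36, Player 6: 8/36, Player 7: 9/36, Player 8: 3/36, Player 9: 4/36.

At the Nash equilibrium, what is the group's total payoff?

Player j's private return per contributed unit is 4.4 × (j's share). Contributing is weakly dominant for j when that share is at least 1/4.4 = 0.2273, and contributing 0 is dominant otherwise.
Player 7 alone (share 9/36) is above the threshold, contributing 58; the remaining 8 contribute 0. Total contributed: 58.
The canal-maintenance pool pays out 4.4 × 58 = 255.20 in total (split across the unequal shares, but the aggregate is all that matters for the group sum).
The 8 free-riders keep 58 each, adding 464. Group total = 464 + 255.20 = 719.20.

719.20 labor-hours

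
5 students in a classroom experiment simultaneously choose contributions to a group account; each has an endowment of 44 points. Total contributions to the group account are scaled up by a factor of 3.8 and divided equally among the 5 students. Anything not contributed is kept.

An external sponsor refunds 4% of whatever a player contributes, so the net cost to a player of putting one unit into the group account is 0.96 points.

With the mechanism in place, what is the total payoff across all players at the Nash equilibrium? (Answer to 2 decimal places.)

With the mechanism, a contributed unit returns (3.8/5) / 0.96 = 0.7917 per unit of net cost — still below 1 — so contributing 0 remains dominant for every player.
At the Nash equilibrium no one contributes; group total payoff = 5 × 44 = 220.

220.00 points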